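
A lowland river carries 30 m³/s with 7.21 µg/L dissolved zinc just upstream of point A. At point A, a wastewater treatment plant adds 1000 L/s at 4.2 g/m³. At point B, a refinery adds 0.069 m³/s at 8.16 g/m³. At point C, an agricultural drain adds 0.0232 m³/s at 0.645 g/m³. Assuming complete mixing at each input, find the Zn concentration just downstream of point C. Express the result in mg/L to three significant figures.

7.21 µg/L = 0.00721 mg/L.
1000 L/s = 1 m³/s.
After input A: C = (30·0.00721 + 1·4.2) / 31 = 0.1425 mg/L.
After input B: C = (31·0.1425 + 0.069·8.16) / 31.07 = 0.1603 mg/L.
After input C: C = (31.07·0.1603 + 0.0232·0.645) / 31.09 = 0.1606 mg/L.

0.161 mg/L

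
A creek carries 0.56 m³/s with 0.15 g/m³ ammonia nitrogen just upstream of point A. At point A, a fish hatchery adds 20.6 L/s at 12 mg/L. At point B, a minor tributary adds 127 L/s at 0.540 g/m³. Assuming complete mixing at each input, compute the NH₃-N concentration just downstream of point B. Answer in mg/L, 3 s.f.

0.565 mg/L

20.6 L/s = 0.0206 m³/s.
After input A: C = (0.56·0.15 + 0.0206·12) / 0.5806 = 0.5704 mg/L.
127 L/s = 0.127 m³/s.
After input B: C = (0.5806·0.5704 + 0.127·0.54) / 0.7076 = 0.565 mg/L.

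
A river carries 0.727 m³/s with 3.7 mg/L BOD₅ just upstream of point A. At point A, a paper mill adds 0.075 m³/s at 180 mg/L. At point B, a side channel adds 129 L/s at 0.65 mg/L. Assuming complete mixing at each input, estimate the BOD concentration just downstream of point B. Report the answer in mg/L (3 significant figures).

17.5 mg/L

After input A: C = (0.727·3.7 + 0.075·180) / 0.802 = 20.19 mg/L.
129 L/s = 0.129 m³/s.
After input B: C = (0.802·20.19 + 0.129·0.65) / 0.931 = 17.48 mg/L.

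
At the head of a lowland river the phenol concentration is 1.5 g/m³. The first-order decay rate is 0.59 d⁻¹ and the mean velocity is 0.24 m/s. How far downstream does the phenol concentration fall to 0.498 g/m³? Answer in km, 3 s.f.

38.8 km

From C = C₀·e^(−kt), t = ln(C₀/C)/k = ln(1.5/0.498)/0.59 = 1.103/0.59 = 1.869 d.
Distance = v·t = 0.24 m/s × 1.615e+05 s = 3.875e+04 m = 38.75 km.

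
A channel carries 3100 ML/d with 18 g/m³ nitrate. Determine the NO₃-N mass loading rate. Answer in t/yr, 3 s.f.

20400 t/yr

3100 ML/d = 35.88 m³/s.
Mass flux = Q·C = 35.88 m³/s × 18 g/m³ = 645.8 g/s.
= 645.8 g/s × 31.56 = 2.038e+04 t/yr.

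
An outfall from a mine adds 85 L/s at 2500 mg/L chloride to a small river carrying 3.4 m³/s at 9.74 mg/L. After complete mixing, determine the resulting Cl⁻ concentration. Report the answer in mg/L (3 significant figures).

70.5 mg/L

85 L/s = 0.085 m³/s.
Flow-weighted mixing gives C = (0.085·2500 + 3.4·9.74) / (0.085 + 3.4) = 245.6/3.485 = 70.48 mg/L.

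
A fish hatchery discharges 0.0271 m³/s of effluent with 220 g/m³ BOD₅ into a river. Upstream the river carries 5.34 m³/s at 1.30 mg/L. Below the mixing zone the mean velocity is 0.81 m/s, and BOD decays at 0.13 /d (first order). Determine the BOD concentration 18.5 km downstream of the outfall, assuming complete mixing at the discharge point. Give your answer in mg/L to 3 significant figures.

2.32 mg/L

After complete mixing, C₀ = (0.0271·220 + 5.34·1.3) / 5.367 = 2.404 mg/L.
Travel time t = 1.85e+04 m / 0.81 m/s = 2.284e+04 s = 0.2643 d.
C = 2.404·exp(−0.13·0.2643) = 2.404·0.9662 = 2.323 mg/L.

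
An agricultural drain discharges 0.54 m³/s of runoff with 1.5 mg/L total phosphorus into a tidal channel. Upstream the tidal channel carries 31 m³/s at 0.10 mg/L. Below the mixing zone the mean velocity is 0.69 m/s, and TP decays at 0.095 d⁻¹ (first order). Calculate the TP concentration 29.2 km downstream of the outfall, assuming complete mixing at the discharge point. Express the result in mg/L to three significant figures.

After complete mixing, C₀ = (0.54·1.5 + 31·0.1) / 31.54 = 0.124 mg/L.
Travel time t = 2.92e+04 m / 0.69 m/s = 4.232e+04 s = 0.4898 d.
C = 0.124·exp(−0.095·0.4898) = 0.124·0.9545 = 0.1183 mg/L.

0.118 mg/L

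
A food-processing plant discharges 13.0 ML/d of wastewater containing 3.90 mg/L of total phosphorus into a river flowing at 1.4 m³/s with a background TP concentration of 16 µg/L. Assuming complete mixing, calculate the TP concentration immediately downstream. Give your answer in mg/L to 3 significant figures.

0.393 mg/L

13.0 ML/d = 0.1505 m³/s.
16 µg/L = 0.016 mg/L.
By mass balance at complete mixing, C = (0.1505·3.9 + 1.4·0.016) / (0.1505 + 1.4) = 0.6092/1.55 = 0.3929 mg/L.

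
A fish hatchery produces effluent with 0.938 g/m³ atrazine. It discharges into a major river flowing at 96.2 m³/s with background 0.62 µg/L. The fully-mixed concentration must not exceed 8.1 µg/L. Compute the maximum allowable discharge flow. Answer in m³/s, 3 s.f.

0.774 m³/s

0.62 µg/L = 0.00062 mg/L.
8.1 µg/L = 0.0081 mg/L.
Mass balance at complete mixing: C_std·(Q_w + Q_r) = Q_w·C_e + Q_r·C_b.
Rearranging, Q_w = Q_r·(C_std − C_b)/(C_e − C_std) = 96.2·(0.0081 − 0.00062) / (0.938 − 0.0081) = 0.7738 m³/s.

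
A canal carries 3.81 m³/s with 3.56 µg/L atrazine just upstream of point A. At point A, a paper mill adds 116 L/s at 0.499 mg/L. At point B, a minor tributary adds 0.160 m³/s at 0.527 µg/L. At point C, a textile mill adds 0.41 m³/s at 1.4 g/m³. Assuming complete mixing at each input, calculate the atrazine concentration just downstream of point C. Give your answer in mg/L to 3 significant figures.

0.144 mg/L

3.56 µg/L = 0.00356 mg/L.
116 L/s = 0.116 m³/s.
After input A: C = (3.81·0.00356 + 0.116·0.499) / 3.926 = 0.0182 mg/L.
0.527 µg/L = 0.000527 mg/L.
After input B: C = (3.926·0.0182 + 0.16·0.000527) / 4.086 = 0.01751 mg/L.
After input C: C = (4.086·0.01751 + 0.41·1.4) / 4.496 = 0.1436 mg/L.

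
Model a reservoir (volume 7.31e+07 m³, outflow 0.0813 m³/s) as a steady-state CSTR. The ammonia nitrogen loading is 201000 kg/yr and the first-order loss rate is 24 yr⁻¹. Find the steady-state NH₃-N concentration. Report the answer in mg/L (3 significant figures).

0.114 mg/L

Outflow Q = 0.0813 m³/s × 3.156e+07 s/yr = 2.566e+06 m³/yr.
Steady-state CSTR mass balance: W = Q·C + k·V·C, so C = W/(Q + kV).
Q + kV = 2.566e+06 + 24·7.31e+07 = 1.757e+09 m³/yr.
C = 201000/1.757e+09 = 0.0001144 kg/m³ = 0.1144 mg/L.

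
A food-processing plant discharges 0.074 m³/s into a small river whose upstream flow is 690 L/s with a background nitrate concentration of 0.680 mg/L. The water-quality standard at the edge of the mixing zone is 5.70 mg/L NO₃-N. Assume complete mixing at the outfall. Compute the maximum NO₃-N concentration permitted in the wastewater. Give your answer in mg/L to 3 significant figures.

690 L/s = 0.69 m³/s.
Mass balance: 5.7·0.764 = 0.074·Cₑ + 0.69·0.68.
Cₑ = (4.355 − 0.4692) / 0.074 = 52.51 mg/L.

52.5 mg/L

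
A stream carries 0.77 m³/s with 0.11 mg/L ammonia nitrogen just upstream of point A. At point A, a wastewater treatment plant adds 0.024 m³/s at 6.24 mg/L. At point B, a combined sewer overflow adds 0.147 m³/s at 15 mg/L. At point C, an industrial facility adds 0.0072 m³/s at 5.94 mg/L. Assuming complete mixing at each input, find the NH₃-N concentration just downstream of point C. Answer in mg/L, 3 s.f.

After input A: C = (0.77·0.11 + 0.024·6.24) / 0.794 = 0.2953 mg/L.
After input B: C = (0.794·0.2953 + 0.147·15) / 0.941 = 2.592 mg/L.
After input C: C = (0.941·2.592 + 0.0072·5.94) / 0.9482 = 2.618 mg/L.

2.62 mg/L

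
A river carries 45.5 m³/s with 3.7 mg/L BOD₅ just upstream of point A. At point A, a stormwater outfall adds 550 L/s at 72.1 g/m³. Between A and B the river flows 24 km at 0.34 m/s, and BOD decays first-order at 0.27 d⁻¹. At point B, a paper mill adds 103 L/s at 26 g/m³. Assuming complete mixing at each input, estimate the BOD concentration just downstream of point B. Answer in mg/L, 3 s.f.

550 L/s = 0.55 m³/s.
After input A: C = (45.5·3.7 + 0.55·72.1) / 46.05 = 4.517 mg/L.
Over the 24 km reach to input B (t = 7.059e+04 s = 0.817 d), decay gives C = 4.517·exp(−0.27·0.817) = 3.623 mg/L.
103 L/s = 0.103 m³/s.
After input B: C = (46.05·3.623 + 0.103·26) / 46.15 = 3.673 mg/L.

3.67 mg/L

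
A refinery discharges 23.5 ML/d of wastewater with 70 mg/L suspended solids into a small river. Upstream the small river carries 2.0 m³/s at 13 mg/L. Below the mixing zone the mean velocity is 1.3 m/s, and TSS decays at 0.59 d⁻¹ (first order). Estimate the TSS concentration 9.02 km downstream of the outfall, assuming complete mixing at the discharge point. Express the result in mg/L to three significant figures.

23.5 ML/d = 0.272 m³/s.
After complete mixing, C₀ = (0.272·70 + 2·13) / 2.272 = 19.82 mg/L.
Travel time t = 9020 m / 1.3 m/s = 6938 s = 0.08031 d.
C = 19.82·exp(−0.59·0.08031) = 19.82·0.9537 = 18.91 mg/L.

18.9 mg/L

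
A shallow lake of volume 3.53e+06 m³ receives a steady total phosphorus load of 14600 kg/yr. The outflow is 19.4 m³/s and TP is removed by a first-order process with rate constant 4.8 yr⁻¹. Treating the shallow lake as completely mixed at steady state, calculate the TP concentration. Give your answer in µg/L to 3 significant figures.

23.2 µg/L

Outflow Q = 19.4 m³/s × 3.156e+07 s/yr = 6.122e+08 m³/yr.
Steady-state CSTR mass balance: W = Q·C + k·V·C, so C = W/(Q + kV).
Q + kV = 6.122e+08 + 4.8·3.53e+06 = 6.292e+08 m³/yr.
C = 14600/6.292e+08 = 2.321e-05 kg/m³ = 0.02321 mg/L = 23.21 µg/L.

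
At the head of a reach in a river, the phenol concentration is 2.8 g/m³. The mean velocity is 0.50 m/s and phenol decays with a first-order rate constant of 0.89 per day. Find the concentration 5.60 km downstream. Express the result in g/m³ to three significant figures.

Travel time t = 5.60 km / 0.50 m/s = 5600/0.50 = 1.12e+04 s = 0.1296 d.
First-order decay: C = 2.8·exp(−0.89·0.1296) = 2.8·0.891 = 2.495 g/m³.

2.49 g/m³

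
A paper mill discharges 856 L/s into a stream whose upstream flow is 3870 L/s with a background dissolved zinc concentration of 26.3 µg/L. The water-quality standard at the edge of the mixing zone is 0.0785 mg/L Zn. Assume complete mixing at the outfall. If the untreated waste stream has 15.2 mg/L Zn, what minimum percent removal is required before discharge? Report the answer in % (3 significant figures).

97.9 %

856 L/s = 0.856 m³/s.
3870 L/s = 3.87 m³/s.
26.3 µg/L = 0.0263 mg/L.
Mass balance: 0.0785·4.726 = 0.856·Cₑ + 3.87·0.0263.
Cₑ = (0.371 − 0.1018) / 0.856 = 0.3145 mg/L.
Required removal = 1 − 0.3145/15.2 = 97.93 %.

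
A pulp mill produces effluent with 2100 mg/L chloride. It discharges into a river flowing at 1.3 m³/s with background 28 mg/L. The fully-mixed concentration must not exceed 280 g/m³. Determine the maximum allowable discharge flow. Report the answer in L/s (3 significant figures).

Mass balance at complete mixing: C_std·(Q_w + Q_r) = Q_w·C_e + Q_r·C_b.
Rearranging, Q_w = Q_r·(C_std − C_b)/(C_e − C_std) = 1.3·(280 − 28) / (2100 − 280) = 0.18 m³/s.
= 180 L/s.

180 L/s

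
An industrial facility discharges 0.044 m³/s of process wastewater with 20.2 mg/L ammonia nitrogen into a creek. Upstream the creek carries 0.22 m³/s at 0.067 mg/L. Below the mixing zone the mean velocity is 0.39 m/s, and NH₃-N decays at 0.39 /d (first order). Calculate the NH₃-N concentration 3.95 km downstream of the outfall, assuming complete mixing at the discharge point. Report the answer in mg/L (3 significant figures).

After complete mixing, C₀ = (0.044·20.2 + 0.22·0.067) / 0.264 = 3.422 mg/L.
Travel time t = 3950 m / 0.39 m/s = 1.013e+04 s = 0.1172 d.
C = 3.422·exp(−0.39·0.1172) = 3.422·0.9553 = 3.27 mg/L.

3.27 mg/L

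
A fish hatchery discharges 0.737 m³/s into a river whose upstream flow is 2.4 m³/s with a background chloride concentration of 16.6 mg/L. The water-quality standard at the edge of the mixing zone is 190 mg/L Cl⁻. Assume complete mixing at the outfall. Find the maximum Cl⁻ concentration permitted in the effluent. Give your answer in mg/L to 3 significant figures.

755 mg/L

Mass balance: 190·3.137 = 0.737·Cₑ + 2.4·16.6.
Cₑ = (596 − 39.84) / 0.737 = 754.7 mg/L.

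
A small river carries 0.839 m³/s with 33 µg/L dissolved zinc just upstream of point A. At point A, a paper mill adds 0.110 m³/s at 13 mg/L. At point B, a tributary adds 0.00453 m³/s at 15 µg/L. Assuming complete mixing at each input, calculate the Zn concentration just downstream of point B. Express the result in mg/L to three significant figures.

33 µg/L = 0.033 mg/L.
After input A: C = (0.839·0.033 + 0.11·13) / 0.949 = 1.536 mg/L.
15 µg/L = 0.015 mg/L.
After input B: C = (0.949·1.536 + 0.00453·0.015) / 0.9535 = 1.529 mg/L.

1.53 mg/L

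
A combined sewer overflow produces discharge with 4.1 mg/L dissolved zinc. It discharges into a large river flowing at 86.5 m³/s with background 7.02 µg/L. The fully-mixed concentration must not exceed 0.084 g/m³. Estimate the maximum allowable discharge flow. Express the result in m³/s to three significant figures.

1.66 m³/s

7.02 µg/L = 0.00702 mg/L.
Mass balance at complete mixing: C_std·(Q_w + Q_r) = Q_w·C_e + Q_r·C_b.
Rearranging, Q_w = Q_r·(C_std − C_b)/(C_e − C_std) = 86.5·(0.084 − 0.00702) / (4.1 − 0.084) = 1.658 m³/s.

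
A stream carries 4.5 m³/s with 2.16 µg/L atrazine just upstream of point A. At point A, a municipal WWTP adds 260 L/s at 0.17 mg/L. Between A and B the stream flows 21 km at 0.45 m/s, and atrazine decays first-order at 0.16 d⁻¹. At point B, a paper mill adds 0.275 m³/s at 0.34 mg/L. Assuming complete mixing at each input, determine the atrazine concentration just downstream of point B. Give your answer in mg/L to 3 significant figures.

2.16 µg/L = 0.00216 mg/L.
260 L/s = 0.26 m³/s.
After input A: C = (4.5·0.00216 + 0.26·0.17) / 4.76 = 0.01133 mg/L.
Over the 21 km reach to input B (t = 4.667e+04 s = 0.5401 d), decay gives C = 0.01133·exp(−0.16·0.5401) = 0.01039 mg/L.
After input B: C = (4.76·0.01039 + 0.275·0.34) / 5.035 = 0.02839 mg/L.

0.0284 mg/L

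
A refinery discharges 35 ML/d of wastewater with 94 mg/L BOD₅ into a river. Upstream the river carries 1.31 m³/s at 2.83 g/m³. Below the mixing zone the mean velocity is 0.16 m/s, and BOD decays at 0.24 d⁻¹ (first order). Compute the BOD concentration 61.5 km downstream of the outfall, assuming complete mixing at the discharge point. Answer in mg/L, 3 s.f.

8.38 mg/L

35 ML/d = 0.4051 m³/s.
After complete mixing, C₀ = (0.4051·94 + 1.31·2.83) / 1.715 = 24.36 mg/L.
Travel time t = 6.15e+04 m / 0.16 m/s = 3.844e+05 s = 4.449 d.
C = 24.36·exp(−0.24·4.449) = 24.36·0.3438 = 8.376 mg/L.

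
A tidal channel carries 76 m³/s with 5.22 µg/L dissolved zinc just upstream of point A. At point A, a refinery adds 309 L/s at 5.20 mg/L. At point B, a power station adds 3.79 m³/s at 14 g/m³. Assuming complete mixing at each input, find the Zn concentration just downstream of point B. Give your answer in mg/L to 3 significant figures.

0.687 mg/L

5.22 µg/L = 0.00522 mg/L.
309 L/s = 0.309 m³/s.
After input A: C = (76·0.00522 + 0.309·5.2) / 76.31 = 0.02626 mg/L.
After input B: C = (76.31·0.02626 + 3.79·14) / 80.1 = 0.6874 mg/L.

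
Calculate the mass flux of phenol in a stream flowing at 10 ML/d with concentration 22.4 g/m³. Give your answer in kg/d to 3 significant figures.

10 ML/d = 0.1157 m³/s.
Mass flux = Q·C = 0.1157 m³/s × 22.4 g/m³ = 2.593 g/s.
= 2.593 g/s × 86.4 = 224 kg/d.

224 kg/d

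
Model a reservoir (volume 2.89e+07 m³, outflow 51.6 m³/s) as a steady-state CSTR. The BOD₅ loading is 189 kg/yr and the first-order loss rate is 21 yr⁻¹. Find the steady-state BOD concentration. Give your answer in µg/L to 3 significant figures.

Outflow Q = 51.6 m³/s × 3.156e+07 s/yr = 1.628e+09 m³/yr.
Steady-state CSTR mass balance: W = Q·C + k·V·C, so C = W/(Q + kV).
Q + kV = 1.628e+09 + 21·2.89e+07 = 2.235e+09 m³/yr.
C = 189/2.235e+09 = 8.455e-08 kg/m³ = 8.455e-05 mg/L = 0.08455 µg/L.

0.0846 µg/L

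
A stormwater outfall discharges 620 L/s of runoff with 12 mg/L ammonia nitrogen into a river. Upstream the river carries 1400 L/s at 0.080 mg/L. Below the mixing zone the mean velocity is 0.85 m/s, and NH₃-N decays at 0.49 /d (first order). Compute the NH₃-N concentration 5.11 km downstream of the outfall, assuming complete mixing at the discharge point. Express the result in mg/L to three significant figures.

3.61 mg/L

620 L/s = 0.62 m³/s.
1400 L/s = 1.4 m³/s.
After complete mixing, C₀ = (0.62·12 + 1.4·0.08) / 2.02 = 3.739 mg/L.
Travel time t = 5110 m / 0.85 m/s = 6012 s = 0.06958 d.
C = 3.739·exp(−0.49·0.06958) = 3.739·0.9665 = 3.613 mg/L.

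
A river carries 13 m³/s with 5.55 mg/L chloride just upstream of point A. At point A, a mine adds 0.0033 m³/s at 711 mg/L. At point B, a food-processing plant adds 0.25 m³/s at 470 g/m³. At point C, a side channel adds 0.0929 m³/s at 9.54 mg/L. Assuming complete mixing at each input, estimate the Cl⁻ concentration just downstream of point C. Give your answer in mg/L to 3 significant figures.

14.5 mg/L

After input A: C = (13·5.55 + 0.0033·711) / 13 = 5.729 mg/L.
After input B: C = (13·5.729 + 0.25·470) / 13.25 = 14.49 mg/L.
After input C: C = (13.25·14.49 + 0.0929·9.54) / 13.35 = 14.45 mg/L.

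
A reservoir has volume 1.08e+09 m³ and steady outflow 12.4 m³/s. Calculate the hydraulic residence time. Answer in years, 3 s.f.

2.76 yr

Q = 12.4 m³/s × 3.156e+07 s/yr = 3.913e+08 m³/yr.
Hydraulic residence time τ = V/Q = 1.08e+09/3.913e+08 = 2.76 yr.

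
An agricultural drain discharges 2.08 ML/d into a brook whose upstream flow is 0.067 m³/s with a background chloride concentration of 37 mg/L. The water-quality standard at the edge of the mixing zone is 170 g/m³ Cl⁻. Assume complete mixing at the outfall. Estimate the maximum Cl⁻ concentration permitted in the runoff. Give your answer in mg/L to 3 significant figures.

2.08 ML/d = 0.02407 m³/s.
Mass balance: 170·0.09107 = 0.02407·Cₑ + 0.067·37.
Cₑ = (15.48 − 2.479) / 0.02407 = 540.1 mg/L.

540 mg/L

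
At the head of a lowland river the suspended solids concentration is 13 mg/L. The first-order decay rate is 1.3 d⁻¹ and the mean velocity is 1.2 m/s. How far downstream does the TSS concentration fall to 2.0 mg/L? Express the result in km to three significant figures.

149 km

From C = C₀·e^(−kt), t = ln(C₀/C)/k = ln(13/2.0)/1.3 = 1.872/1.3 = 1.44 d.
Distance = v·t = 1.2 m/s × 1.244e+05 s = 1.493e+05 m = 149.3 km.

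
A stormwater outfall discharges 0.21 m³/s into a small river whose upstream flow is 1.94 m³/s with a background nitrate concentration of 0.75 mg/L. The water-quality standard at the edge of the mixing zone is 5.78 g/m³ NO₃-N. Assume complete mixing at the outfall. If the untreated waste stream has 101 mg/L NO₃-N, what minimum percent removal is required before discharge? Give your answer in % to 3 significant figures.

Mass balance: 5.78·2.15 = 0.21·Cₑ + 1.94·0.75.
Cₑ = (12.43 − 1.455) / 0.21 = 52.25 mg/L.
Required removal = 1 − 52.25/101 = 48.27 %.

48.3 %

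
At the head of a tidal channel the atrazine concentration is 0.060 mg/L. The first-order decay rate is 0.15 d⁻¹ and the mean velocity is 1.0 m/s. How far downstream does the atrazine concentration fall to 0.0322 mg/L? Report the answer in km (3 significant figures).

From C = C₀·e^(−kt), t = ln(C₀/C)/k = ln(0.060/0.0322)/0.15 = 0.6224/0.15 = 4.149 d.
Distance = v·t = 1.0 m/s × 3.585e+05 s = 3.585e+05 m = 358.5 km.

358 km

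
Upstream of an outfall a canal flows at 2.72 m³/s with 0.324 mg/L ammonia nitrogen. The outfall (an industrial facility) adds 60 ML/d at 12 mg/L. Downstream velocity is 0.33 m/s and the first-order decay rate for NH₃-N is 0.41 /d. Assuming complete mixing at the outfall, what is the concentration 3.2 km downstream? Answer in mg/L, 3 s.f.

2.58 mg/L

60 ML/d = 0.6944 m³/s.
After complete mixing, C₀ = (0.6944·12 + 2.72·0.324) / 3.414 = 2.699 mg/L.
Travel time t = 3200 m / 0.33 m/s = 9697 s = 0.1122 d.
C = 2.699·exp(−0.41·0.1122) = 2.699·0.955 = 2.577 mg/L.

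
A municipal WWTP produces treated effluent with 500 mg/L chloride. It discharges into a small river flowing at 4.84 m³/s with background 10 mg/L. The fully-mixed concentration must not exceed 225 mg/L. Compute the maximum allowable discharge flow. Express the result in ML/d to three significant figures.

Mass balance at complete mixing: C_std·(Q_w + Q_r) = Q_w·C_e + Q_r·C_b.
Rearranging, Q_w = Q_r·(C_std − C_b)/(C_e − C_std) = 4.84·(225 − 10) / (500 − 225) = 3.784 m³/s.
= 326.9 ML/d.

327 ML/d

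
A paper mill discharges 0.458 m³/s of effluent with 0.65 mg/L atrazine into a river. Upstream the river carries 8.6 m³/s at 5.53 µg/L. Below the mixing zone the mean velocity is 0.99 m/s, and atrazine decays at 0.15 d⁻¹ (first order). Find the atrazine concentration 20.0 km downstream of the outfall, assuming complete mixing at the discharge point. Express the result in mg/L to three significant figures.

5.53 µg/L = 0.00553 mg/L.
After complete mixing, C₀ = (0.458·0.65 + 8.6·0.00553) / 9.058 = 0.03812 mg/L.
Travel time t = 2e+04 m / 0.99 m/s = 2.02e+04 s = 0.2338 d.
C = 0.03812·exp(−0.15·0.2338) = 0.03812·0.9655 = 0.0368 mg/L.

0.0368 mg/L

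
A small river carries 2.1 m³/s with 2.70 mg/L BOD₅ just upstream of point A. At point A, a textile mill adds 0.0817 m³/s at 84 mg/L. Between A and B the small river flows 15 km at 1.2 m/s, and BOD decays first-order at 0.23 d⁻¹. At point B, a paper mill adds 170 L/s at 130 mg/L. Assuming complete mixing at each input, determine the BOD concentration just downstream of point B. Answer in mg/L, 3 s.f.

14.6 mg/L

After input A: C = (2.1·2.7 + 0.0817·84) / 2.182 = 5.745 mg/L.
Over the 15 km reach to input B (t = 1.25e+04 s = 0.1447 d), decay gives C = 5.745·exp(−0.23·0.1447) = 5.557 mg/L.
170 L/s = 0.17 m³/s.
After input B: C = (2.182·5.557 + 0.17·130) / 2.352 = 14.55 mg/L.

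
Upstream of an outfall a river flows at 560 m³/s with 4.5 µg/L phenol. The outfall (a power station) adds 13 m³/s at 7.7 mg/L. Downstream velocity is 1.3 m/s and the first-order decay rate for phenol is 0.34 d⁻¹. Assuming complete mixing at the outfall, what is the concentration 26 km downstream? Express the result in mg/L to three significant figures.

4.5 µg/L = 0.0045 mg/L.
After complete mixing, C₀ = (13·7.7 + 560·0.0045) / 573 = 0.1791 mg/L.
Travel time t = 2.6e+04 m / 1.3 m/s = 2e+04 s = 0.2315 d.
C = 0.1791·exp(−0.34·0.2315) = 0.1791·0.9243 = 0.1655 mg/L.

0.166 mg/L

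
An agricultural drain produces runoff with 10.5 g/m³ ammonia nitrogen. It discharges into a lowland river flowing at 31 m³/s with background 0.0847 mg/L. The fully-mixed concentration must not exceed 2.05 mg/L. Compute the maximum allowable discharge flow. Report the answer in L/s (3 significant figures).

Mass balance at complete mixing: C_std·(Q_w + Q_r) = Q_w·C_e + Q_r·C_b.
Rearranging, Q_w = Q_r·(C_std − C_b)/(C_e − C_std) = 31·(2.05 − 0.0847) / (10.5 − 2.05) = 7.21 m³/s.
= 7210 L/s.

7210 L/s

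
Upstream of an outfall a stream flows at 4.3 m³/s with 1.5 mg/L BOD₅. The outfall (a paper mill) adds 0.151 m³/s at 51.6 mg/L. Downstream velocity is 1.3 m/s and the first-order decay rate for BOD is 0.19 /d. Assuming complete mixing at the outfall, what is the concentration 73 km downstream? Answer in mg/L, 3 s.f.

2.83 mg/L

After complete mixing, C₀ = (0.151·51.6 + 4.3·1.5) / 4.451 = 3.2 mg/L.
Travel time t = 7.3e+04 m / 1.3 m/s = 5.615e+04 s = 0.6499 d.
C = 3.2·exp(−0.19·0.6499) = 3.2·0.8838 = 2.828 mg/L.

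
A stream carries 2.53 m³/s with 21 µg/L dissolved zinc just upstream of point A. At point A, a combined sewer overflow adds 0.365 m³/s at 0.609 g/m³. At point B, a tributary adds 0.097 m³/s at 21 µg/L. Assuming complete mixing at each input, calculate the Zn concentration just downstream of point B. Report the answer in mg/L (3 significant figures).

21 µg/L = 0.021 mg/L.
After input A: C = (2.53·0.021 + 0.365·0.609) / 2.895 = 0.09513 mg/L.
21 µg/L = 0.021 mg/L.
After input B: C = (2.895·0.09513 + 0.097·0.021) / 2.992 = 0.09273 mg/L.

0.0927 mg/L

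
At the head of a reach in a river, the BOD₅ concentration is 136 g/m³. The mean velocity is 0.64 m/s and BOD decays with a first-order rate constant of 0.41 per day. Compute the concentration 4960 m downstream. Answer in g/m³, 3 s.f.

Travel time t = 4960 m / 0.64 m/s = 4960/0.64 = 7750 s = 0.0897 d.
First-order decay: C = 136·exp(−0.41·0.0897) = 136·0.9639 = 131.1 g/m³.

131 g/m³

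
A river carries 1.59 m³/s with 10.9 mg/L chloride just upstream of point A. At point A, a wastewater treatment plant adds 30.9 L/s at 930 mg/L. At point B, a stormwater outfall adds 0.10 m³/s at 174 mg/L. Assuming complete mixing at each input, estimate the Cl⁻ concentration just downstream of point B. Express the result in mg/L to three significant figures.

36.9 mg/L

30.9 L/s = 0.0309 m³/s.
After input A: C = (1.59·10.9 + 0.0309·930) / 1.621 = 28.42 mg/L.
After input B: C = (1.621·28.42 + 0.1·174) / 1.721 = 36.88 mg/L.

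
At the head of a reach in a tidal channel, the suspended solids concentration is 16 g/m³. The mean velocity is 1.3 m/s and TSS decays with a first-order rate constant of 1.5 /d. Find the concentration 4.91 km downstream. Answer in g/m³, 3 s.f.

15.0 g/m³

Travel time t = 4.91 km / 1.3 m/s = 4910/1.3 = 3777 s = 0.04371 d.
First-order decay: C = 16·exp(−1.5·0.04371) = 16·0.9365 = 14.98 g/m³.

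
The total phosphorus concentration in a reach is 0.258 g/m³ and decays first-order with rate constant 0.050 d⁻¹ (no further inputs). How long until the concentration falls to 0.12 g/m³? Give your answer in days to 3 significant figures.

15.3 d

t = ln(C₀/C)/k = ln(0.258/0.12)/0.050 = 0.7655/0.050 = 15.31 d.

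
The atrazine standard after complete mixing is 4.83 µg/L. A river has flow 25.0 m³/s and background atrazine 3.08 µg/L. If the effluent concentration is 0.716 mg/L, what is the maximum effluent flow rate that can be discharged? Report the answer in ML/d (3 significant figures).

5.32 ML/d

3.08 µg/L = 0.00308 mg/L.
4.83 µg/L = 0.00483 mg/L.
Mass balance at complete mixing: C_std·(Q_w + Q_r) = Q_w·C_e + Q_r·C_b.
Rearranging, Q_w = Q_r·(C_std − C_b)/(C_e − C_std) = 25.0·(0.00483 − 0.00308) / (0.716 − 0.00483) = 0.06152 m³/s.
= 5.315 ML/d.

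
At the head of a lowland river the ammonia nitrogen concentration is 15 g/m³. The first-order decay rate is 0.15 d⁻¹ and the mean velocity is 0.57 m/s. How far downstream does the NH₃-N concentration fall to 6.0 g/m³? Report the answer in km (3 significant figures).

301 km

From C = C₀·e^(−kt), t = ln(C₀/C)/k = ln(15/6.0)/0.15 = 0.9163/0.15 = 6.109 d.
Distance = v·t = 0.57 m/s × 5.278e+05 s = 3.008e+05 m = 300.8 km.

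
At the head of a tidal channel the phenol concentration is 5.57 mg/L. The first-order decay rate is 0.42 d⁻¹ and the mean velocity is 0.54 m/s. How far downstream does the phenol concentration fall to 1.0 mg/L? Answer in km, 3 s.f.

From C = C₀·e^(−kt), t = ln(C₀/C)/k = ln(5.57/1.0)/0.42 = 1.717/0.42 = 4.089 d.
Distance = v·t = 0.54 m/s × 3.533e+05 s = 1.908e+05 m = 190.8 km.

191 km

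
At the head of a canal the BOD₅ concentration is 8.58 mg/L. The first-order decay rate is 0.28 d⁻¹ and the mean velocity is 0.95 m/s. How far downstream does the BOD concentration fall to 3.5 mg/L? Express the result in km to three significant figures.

263 km

From C = C₀·e^(−kt), t = ln(C₀/C)/k = ln(8.58/3.5)/0.28 = 0.8967/0.28 = 3.202 d.
Distance = v·t = 0.95 m/s × 2.767e+05 s = 2.629e+05 m = 262.9 km.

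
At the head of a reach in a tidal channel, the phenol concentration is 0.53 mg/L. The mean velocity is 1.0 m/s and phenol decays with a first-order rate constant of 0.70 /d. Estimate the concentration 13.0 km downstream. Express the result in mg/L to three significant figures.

0.477 mg/L

Travel time t = 13.0 km / 1.0 m/s = 1.3e+04/1.0 = 1.3e+04 s = 0.1505 d.
First-order decay: C = 0.53·exp(−0.70·0.1505) = 0.53·0.9 = 0.477 mg/L.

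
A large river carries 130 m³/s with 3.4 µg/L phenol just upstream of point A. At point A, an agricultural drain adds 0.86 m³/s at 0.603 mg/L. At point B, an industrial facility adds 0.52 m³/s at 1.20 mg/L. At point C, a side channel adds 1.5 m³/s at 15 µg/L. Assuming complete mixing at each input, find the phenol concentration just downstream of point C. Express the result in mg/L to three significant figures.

0.0121 mg/L

3.4 µg/L = 0.0034 mg/L.
After input A: C = (130·0.0034 + 0.86·0.603) / 130.9 = 0.007341 mg/L.
After input B: C = (130.9·0.007341 + 0.52·1.2) / 131.4 = 0.01206 mg/L.
15 µg/L = 0.015 mg/L.
After input C: C = (131.4·0.01206 + 1.5·0.015) / 132.9 = 0.01209 mg/L.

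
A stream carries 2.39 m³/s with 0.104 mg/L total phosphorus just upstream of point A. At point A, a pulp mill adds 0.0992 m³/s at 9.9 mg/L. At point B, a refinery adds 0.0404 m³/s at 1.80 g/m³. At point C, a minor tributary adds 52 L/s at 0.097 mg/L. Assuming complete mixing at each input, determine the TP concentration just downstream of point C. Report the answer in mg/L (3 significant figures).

0.507 mg/L

After input A: C = (2.39·0.104 + 0.0992·9.9) / 2.489 = 0.4944 mg/L.
After input B: C = (2.489·0.4944 + 0.0404·1.8) / 2.53 = 0.5152 mg/L.
52 L/s = 0.052 m³/s.
After input C: C = (2.53·0.5152 + 0.052·0.097) / 2.582 = 0.5068 mg/L.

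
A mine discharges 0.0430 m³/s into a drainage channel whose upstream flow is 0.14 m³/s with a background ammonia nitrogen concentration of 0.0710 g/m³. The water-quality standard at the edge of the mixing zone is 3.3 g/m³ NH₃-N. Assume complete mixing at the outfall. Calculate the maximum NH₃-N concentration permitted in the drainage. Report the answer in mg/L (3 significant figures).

Mass balance: 3.3·0.183 = 0.043·Cₑ + 0.14·0.071.
Cₑ = (0.6039 − 0.00994) / 0.043 = 13.81 mg/L.

13.8 mg/L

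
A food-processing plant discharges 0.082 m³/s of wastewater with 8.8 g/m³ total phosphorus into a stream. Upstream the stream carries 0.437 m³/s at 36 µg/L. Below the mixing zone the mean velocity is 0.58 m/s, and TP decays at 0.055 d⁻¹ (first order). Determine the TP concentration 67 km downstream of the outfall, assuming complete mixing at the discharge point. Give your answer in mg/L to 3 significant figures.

1.32 mg/L

36 µg/L = 0.036 mg/L.
After complete mixing, C₀ = (0.082·8.8 + 0.437·0.036) / 0.519 = 1.421 mg/L.
Travel time t = 6.7e+04 m / 0.58 m/s = 1.155e+05 s = 1.337 d.
C = 1.421·exp(−0.055·1.337) = 1.421·0.9291 = 1.32 mg/L.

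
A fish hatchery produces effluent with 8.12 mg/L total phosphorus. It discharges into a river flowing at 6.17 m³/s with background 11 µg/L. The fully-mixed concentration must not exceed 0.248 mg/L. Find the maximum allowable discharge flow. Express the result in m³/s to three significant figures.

11 µg/L = 0.011 mg/L.
Mass balance at complete mixing: C_std·(Q_w + Q_r) = Q_w·C_e + Q_r·C_b.
Rearranging, Q_w = Q_r·(C_std − C_b)/(C_e − C_std) = 6.17·(0.248 − 0.011) / (8.12 − 0.248) = 0.1858 m³/s.

0.186 m³/s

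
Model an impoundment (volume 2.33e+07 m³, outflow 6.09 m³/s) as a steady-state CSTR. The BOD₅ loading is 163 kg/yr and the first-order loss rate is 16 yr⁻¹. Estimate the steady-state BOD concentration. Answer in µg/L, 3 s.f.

0.289 µg/L

Outflow Q = 6.09 m³/s × 3.156e+07 s/yr = 1.922e+08 m³/yr.
Steady-state CSTR mass balance: W = Q·C + k·V·C, so C = W/(Q + kV).
Q + kV = 1.922e+08 + 16·2.33e+07 = 5.65e+08 m³/yr.
C = 163/5.65e+08 = 2.885e-07 kg/m³ = 0.0002885 mg/L = 0.2885 µg/L.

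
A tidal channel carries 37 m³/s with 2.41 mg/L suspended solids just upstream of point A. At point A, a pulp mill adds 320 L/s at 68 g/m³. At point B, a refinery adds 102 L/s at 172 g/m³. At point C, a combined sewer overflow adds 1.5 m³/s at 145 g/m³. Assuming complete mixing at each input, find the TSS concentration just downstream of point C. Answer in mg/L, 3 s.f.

320 L/s = 0.32 m³/s.
After input A: C = (37·2.41 + 0.32·68) / 37.32 = 2.972 mg/L.
102 L/s = 0.102 m³/s.
After input B: C = (37.32·2.972 + 0.102·172) / 37.42 = 3.433 mg/L.
After input C: C = (37.42·3.433 + 1.5·145) / 38.92 = 8.889 mg/L.

8.89 mg/L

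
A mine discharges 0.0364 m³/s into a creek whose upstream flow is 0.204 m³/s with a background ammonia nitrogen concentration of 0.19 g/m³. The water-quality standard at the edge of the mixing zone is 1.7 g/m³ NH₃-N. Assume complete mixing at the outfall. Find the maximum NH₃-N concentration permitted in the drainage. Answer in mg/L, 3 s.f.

10.2 mg/L

Mass balance: 1.7·0.2404 = 0.0364·Cₑ + 0.204·0.19.
Cₑ = (0.4087 − 0.03876) / 0.0364 = 10.16 mg/L.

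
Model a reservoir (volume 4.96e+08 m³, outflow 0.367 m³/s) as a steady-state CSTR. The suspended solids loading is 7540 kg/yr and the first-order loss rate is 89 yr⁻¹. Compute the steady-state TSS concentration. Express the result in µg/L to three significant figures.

0.171 µg/L

Outflow Q = 0.367 m³/s × 3.156e+07 s/yr = 1.158e+07 m³/yr.
Steady-state CSTR mass balance: W = Q·C + k·V·C, so C = W/(Q + kV).
Q + kV = 1.158e+07 + 89·4.96e+08 = 4.416e+10 m³/yr.
C = 7540/4.416e+10 = 1.708e-07 kg/m³ = 0.0001708 mg/L = 0.1708 µg/L.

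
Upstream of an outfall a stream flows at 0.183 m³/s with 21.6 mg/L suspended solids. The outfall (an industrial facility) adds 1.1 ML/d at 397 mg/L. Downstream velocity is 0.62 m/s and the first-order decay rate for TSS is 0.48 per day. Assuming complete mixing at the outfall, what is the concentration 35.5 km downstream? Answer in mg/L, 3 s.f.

1.1 ML/d = 0.01273 m³/s.
After complete mixing, C₀ = (0.01273·397 + 0.183·21.6) / 0.1957 = 46.02 mg/L.
Travel time t = 3.55e+04 m / 0.62 m/s = 5.726e+04 s = 0.6627 d.
C = 46.02·exp(−0.48·0.6627) = 46.02·0.7275 = 33.48 mg/L.

33.5 mg/L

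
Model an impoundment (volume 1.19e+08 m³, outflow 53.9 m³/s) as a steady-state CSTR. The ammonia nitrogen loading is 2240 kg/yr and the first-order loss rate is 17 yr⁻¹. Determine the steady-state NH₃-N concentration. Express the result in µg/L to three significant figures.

0.602 µg/L

Outflow Q = 53.9 m³/s × 3.156e+07 s/yr = 1.701e+09 m³/yr.
Steady-state CSTR mass balance: W = Q·C + k·V·C, so C = W/(Q + kV).
Q + kV = 1.701e+09 + 17·1.19e+08 = 3.724e+09 m³/yr.
C = 2240/3.724e+09 = 6.015e-07 kg/m³ = 0.0006015 mg/L = 0.6015 µg/L.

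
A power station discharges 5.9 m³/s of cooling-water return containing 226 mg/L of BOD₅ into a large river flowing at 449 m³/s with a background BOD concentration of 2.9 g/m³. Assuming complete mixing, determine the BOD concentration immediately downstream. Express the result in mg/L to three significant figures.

Conservation of mass across the mixing zone: C = (5.9·226 + 449·2.9) / (5.9 + 449) = 2636/454.9 = 5.794 mg/L.

5.79 mg/L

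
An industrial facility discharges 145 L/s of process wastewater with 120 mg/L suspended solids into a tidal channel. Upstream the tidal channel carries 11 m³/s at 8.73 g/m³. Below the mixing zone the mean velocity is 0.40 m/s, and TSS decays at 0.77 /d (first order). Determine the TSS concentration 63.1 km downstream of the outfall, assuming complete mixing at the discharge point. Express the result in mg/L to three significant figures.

145 L/s = 0.145 m³/s.
After complete mixing, C₀ = (0.145·120 + 11·8.73) / 11.14 = 10.18 mg/L.
Travel time t = 6.31e+04 m / 0.40 m/s = 1.578e+05 s = 1.826 d.
C = 10.18·exp(−0.77·1.826) = 10.18·0.2452 = 2.495 mg/L.

2.50 mg/L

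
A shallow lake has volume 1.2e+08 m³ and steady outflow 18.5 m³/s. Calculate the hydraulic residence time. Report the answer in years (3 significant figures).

0.206 yr

Q = 18.5 m³/s × 3.156e+07 s/yr = 5.838e+08 m³/yr.
Hydraulic residence time τ = V/Q = 1.2e+08/5.838e+08 = 0.2055 yr.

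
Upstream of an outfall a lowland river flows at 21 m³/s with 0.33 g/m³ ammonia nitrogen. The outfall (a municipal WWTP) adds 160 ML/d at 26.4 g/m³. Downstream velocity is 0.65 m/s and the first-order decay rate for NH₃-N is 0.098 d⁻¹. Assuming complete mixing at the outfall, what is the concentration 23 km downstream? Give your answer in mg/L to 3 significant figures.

160 ML/d = 1.852 m³/s.
After complete mixing, C₀ = (1.852·26.4 + 21·0.33) / 22.85 = 2.443 mg/L.
Travel time t = 2.3e+04 m / 0.65 m/s = 3.538e+04 s = 0.4095 d.
C = 2.443·exp(−0.098·0.4095) = 2.443·0.9607 = 2.347 mg/L.

2.35 mg/L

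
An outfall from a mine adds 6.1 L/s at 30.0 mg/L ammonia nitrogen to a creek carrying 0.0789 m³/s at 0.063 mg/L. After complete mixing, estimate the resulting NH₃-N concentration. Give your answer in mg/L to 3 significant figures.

6.1 L/s = 0.0061 m³/s.
By mass balance at complete mixing, C = (0.0061·30 + 0.0789·0.063) / (0.0061 + 0.0789) = 0.188/0.085 = 2.211 mg/L.

2.21 mg/L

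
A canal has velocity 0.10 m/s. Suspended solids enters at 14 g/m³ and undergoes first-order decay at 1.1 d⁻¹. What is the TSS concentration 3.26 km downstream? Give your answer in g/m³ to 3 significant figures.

Travel time t = 3.26 km / 0.10 m/s = 3260/0.10 = 3.26e+04 s = 0.3773 d.
First-order decay: C = 14·exp(−1.1·0.3773) = 14·0.6603 = 9.244 g/m³.

9.24 g/m³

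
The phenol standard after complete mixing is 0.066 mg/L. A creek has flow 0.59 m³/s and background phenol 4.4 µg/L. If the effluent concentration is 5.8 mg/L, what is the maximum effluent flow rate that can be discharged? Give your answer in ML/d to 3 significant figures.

4.4 µg/L = 0.0044 mg/L.
Mass balance at complete mixing: C_std·(Q_w + Q_r) = Q_w·C_e + Q_r·C_b.
Rearranging, Q_w = Q_r·(C_std − C_b)/(C_e − C_std) = 0.59·(0.066 − 0.0044) / (5.8 − 0.066) = 0.006338 m³/s.
= 0.5476 ML/d.

0.548 ML/d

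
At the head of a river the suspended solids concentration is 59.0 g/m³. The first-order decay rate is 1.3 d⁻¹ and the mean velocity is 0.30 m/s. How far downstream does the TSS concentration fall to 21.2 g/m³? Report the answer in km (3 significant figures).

From C = C₀·e^(−kt), t = ln(C₀/C)/k = ln(59.0/21.2)/1.3 = 1.024/1.3 = 0.7873 d.
Distance = v·t = 0.30 m/s × 6.803e+04 s = 2.041e+04 m = 20.41 km.

20.4 km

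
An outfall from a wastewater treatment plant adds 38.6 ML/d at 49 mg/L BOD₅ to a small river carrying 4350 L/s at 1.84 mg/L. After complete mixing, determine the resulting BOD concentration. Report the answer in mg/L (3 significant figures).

38.6 ML/d = 0.4468 m³/s.
4350 L/s = 4.35 m³/s.
Flow-weighted mixing gives C = (0.4468·49 + 4.35·1.84) / (0.4468 + 4.35) = 29.9/4.797 = 6.232 mg/L.

6.23 mg/L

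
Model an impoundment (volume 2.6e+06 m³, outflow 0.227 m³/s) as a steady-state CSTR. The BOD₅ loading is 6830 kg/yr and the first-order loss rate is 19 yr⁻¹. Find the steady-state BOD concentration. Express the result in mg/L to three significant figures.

Outflow Q = 0.227 m³/s × 3.156e+07 s/yr = 7.164e+06 m³/yr.
Steady-state CSTR mass balance: W = Q·C + k·V·C, so C = W/(Q + kV).
Q + kV = 7.164e+06 + 19·2.6e+06 = 5.656e+07 m³/yr.
C = 6830/5.656e+07 = 0.0001207 kg/m³ = 0.1207 mg/L.

0.121 mg/L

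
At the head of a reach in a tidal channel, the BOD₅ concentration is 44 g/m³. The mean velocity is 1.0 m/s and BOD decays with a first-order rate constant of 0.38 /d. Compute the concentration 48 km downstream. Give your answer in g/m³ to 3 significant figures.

35.6 g/m³

Travel time t = 48 km / 1.0 m/s = 4.8e+04/1.0 = 4.8e+04 s = 0.5556 d.
First-order decay: C = 44·exp(−0.38·0.5556) = 44·0.8097 = 35.63 g/m³.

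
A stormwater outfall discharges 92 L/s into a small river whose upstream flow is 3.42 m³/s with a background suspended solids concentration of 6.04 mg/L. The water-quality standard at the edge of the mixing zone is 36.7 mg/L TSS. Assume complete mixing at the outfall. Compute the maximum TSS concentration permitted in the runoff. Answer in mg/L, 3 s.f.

1180 mg/L

92 L/s = 0.092 m³/s.
Mass balance: 36.7·3.512 = 0.092·Cₑ + 3.42·6.04.
Cₑ = (128.9 − 20.66) / 0.092 = 1176 mg/L.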